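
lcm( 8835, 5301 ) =26505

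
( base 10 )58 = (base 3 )2011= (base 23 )2C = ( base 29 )20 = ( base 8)72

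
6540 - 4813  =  1727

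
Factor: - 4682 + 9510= 4828 = 2^2*17^1*71^1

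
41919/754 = 41919/754 = 55.60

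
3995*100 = 399500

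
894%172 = 34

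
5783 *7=40481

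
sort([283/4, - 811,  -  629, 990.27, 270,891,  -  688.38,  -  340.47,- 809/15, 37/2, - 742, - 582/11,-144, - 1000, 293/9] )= [  -  1000, - 811, - 742, - 688.38, - 629, - 340.47 , - 144, - 809/15,-582/11, 37/2, 293/9,283/4, 270 , 891,  990.27]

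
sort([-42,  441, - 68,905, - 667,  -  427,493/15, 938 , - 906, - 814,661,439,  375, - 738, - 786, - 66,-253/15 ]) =[ - 906 , - 814, - 786,  -  738,-667, -427, - 68,- 66,-42, - 253/15,  493/15, 375, 439, 441,661,905,938]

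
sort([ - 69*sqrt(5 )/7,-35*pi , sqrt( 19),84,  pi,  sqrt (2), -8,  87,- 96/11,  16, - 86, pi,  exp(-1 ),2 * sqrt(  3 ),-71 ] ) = [ - 35*pi,-86, - 71, - 69*sqrt ( 5 )/7,-96/11,  -  8 , exp( - 1 ),sqrt( 2 ), pi,  pi, 2 * sqrt ( 3 ),  sqrt (19 ) , 16,  84, 87 ]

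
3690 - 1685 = 2005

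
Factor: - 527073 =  -3^1*175691^1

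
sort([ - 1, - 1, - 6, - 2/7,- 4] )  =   [ - 6 , - 4, - 1, - 1, - 2/7]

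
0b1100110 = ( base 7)204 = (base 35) 2W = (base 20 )52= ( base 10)102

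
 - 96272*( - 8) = 770176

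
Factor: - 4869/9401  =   - 3^2*7^( - 1)*17^(  -  1)*79^ ( - 1)*541^1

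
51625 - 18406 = 33219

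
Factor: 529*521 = 275609  =  23^2*  521^1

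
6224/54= 115 + 7/27 = 115.26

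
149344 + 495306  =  644650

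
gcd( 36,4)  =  4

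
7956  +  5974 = 13930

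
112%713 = 112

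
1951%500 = 451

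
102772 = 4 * 25693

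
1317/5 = 263 + 2/5 = 263.40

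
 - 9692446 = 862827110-872519556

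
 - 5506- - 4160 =-1346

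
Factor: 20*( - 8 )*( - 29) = 4640 = 2^5 * 5^1* 29^1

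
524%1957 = 524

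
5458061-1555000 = 3903061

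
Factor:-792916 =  - 2^2*167^1*1187^1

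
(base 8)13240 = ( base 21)d2h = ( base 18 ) hfe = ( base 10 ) 5792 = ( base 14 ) 217a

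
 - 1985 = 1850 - 3835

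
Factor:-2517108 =-2^2*3^1 * 11^1*19069^1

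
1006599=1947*517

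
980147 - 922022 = 58125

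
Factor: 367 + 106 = 473 = 11^1*43^1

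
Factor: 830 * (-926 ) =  - 2^2*5^1*83^1 * 463^1 = - 768580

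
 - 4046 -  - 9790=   5744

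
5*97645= 488225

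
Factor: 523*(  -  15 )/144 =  - 2615/48 = - 2^( - 4) * 3^( - 1) * 5^1*523^1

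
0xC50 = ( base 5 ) 100102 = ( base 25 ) 512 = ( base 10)3152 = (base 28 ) 40G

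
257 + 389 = 646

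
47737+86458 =134195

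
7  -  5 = 2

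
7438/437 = 17+9/437 = 17.02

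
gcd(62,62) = 62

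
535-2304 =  - 1769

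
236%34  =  32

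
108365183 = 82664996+25700187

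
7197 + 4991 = 12188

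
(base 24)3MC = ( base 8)4334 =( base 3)10010000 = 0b100011011100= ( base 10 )2268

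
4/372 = 1/93  =  0.01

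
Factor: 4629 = 3^1*1543^1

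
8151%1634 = 1615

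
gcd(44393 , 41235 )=1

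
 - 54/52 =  - 27/26 = -1.04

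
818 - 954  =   - 136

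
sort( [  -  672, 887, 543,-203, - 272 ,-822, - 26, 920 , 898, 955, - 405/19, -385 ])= [ - 822 , - 672, - 385, - 272,  -  203, - 26, - 405/19,543, 887, 898, 920, 955 ]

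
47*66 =3102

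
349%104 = 37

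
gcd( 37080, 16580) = 20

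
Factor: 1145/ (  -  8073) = -3^(-3) * 5^1*13^ ( - 1 ) * 23^( - 1)*229^1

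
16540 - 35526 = - 18986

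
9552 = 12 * 796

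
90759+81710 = 172469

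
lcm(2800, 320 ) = 11200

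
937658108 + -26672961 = 910985147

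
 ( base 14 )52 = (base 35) 22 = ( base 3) 2200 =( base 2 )1001000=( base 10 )72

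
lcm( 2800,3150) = 25200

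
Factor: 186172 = 2^2*7^1*61^1*109^1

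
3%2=1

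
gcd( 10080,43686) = 18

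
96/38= 48/19 = 2.53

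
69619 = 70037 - 418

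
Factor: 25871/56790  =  41/90 =2^( - 1)*3^(-2 ) * 5^( - 1)  *41^1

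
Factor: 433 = 433^1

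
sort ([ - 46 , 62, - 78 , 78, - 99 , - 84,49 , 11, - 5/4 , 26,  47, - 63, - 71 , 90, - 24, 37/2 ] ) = [ - 99 ,-84 , - 78 ,-71 , - 63, - 46, - 24, - 5/4 , 11, 37/2,26,47,49, 62 , 78, 90 ]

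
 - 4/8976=-1+ 2243/2244 = -  0.00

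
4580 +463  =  5043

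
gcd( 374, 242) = 22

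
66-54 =12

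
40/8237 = 40/8237 = 0.00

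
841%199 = 45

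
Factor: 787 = 787^1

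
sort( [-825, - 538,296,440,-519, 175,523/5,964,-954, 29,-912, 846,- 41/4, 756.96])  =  [ - 954, - 912,-825, - 538,- 519,- 41/4, 29, 523/5, 175 , 296,440,756.96,846, 964 ]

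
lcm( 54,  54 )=54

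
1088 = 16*68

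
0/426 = 0 = 0.00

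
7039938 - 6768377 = 271561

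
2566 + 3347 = 5913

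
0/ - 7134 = 0/1 = - 0.00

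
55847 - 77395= - 21548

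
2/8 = 1/4 = 0.25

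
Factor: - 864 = - 2^5*3^3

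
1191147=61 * 19527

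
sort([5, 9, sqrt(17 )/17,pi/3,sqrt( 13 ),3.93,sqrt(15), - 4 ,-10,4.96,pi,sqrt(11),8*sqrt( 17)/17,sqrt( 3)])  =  [- 10, - 4, sqrt( 17)/17,pi/3,sqrt( 3 ),8*sqrt(17 )/17 , pi,sqrt (11), sqrt(13),sqrt( 15),3.93,4.96,5,9 ]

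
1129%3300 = 1129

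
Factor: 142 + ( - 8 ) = 134 = 2^1*67^1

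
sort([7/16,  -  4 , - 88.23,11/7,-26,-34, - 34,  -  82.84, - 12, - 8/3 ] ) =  [ - 88.23, - 82.84, - 34, - 34, - 26, - 12, - 4, - 8/3, 7/16, 11/7 ]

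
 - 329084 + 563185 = 234101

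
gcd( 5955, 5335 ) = 5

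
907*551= 499757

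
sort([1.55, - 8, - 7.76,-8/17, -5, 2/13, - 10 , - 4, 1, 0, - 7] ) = [ - 10, - 8, - 7.76, - 7, - 5, - 4, - 8/17, 0, 2/13, 1, 1.55 ] 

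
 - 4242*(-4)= 16968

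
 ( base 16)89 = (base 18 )7b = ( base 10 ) 137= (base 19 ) 74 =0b10001001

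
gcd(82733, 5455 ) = 1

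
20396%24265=20396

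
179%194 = 179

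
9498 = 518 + 8980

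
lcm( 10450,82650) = 909150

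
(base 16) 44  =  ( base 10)68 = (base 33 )22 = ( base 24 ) 2K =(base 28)2C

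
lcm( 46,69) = 138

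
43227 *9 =389043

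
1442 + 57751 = 59193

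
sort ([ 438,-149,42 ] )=[ - 149,42,438]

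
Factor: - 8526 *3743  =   - 31912818 = - 2^1*3^1 * 7^2 *19^1*29^1 * 197^1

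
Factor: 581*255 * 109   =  3^1 * 5^1*7^1*17^1 * 83^1 * 109^1 = 16148895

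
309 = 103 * 3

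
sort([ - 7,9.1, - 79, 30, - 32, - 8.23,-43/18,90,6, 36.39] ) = [ - 79,-32, - 8.23, -7, -43/18,6  ,  9.1,  30,36.39, 90 ]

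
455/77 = 65/11 = 5.91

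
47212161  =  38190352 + 9021809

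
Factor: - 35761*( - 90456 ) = 3234797016 = 2^3*3^1*11^1 * 3251^1*3769^1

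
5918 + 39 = 5957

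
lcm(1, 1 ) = 1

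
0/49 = 0 = 0.00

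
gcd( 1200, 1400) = 200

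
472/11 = 472/11=42.91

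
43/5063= 43/5063 = 0.01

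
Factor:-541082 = -2^1*19^1 * 29^1 * 491^1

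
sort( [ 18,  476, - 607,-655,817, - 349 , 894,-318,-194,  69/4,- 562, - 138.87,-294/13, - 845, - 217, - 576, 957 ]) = [ - 845,-655,-607,-576, - 562, - 349, - 318, - 217, - 194,-138.87, - 294/13, 69/4,18, 476, 817,894, 957]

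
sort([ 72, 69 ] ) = [69,72]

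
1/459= 1/459 = 0.00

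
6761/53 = 6761/53  =  127.57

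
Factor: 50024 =2^3*13^2 * 37^1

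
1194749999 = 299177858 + 895572141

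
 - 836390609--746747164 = - 89643445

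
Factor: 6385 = 5^1*1277^1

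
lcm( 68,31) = 2108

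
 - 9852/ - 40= 246 + 3/10=246.30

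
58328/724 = 14582/181 = 80.56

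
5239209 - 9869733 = -4630524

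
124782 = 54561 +70221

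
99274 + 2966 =102240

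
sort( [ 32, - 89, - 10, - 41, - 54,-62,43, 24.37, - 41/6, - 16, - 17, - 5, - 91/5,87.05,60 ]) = [ - 89, - 62, - 54, - 41, - 91/5, - 17, - 16, - 10, - 41/6, - 5, 24.37, 32, 43,60,87.05 ] 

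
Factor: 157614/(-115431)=-2^1 * 241^1 * 353^( - 1 ) = - 482/353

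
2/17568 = 1/8784 = 0.00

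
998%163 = 20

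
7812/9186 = 1302/1531 = 0.85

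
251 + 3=254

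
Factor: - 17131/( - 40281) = 3^ ( - 1)*29^( - 1 )*37^1   =  37/87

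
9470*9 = 85230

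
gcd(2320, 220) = 20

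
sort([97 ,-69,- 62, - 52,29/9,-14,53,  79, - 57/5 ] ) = [ -69,-62, - 52, -14, - 57/5,29/9,53,79, 97]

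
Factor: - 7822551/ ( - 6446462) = 2^( - 1)*3^1*101^1*2347^1 * 293021^( - 1) = 711141/586042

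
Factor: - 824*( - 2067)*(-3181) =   -  5417904648 = - 2^3*3^1*13^1*53^1*103^1*3181^1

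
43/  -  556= - 1 + 513/556  =  -  0.08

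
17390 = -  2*( - 8695 ) 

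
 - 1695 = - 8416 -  -6721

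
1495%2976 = 1495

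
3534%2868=666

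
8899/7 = 8899/7 = 1271.29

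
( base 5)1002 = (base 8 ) 177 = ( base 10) 127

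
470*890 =418300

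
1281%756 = 525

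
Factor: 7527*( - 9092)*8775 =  - 2^2*  3^4*5^2*13^2*193^1*2273^1=- 600521372100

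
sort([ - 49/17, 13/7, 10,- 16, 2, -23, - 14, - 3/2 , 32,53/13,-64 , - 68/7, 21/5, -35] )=[  -  64,-35, - 23, - 16, - 14, - 68/7, -49/17, - 3/2, 13/7,2,53/13,21/5, 10, 32] 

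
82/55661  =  82/55661 = 0.00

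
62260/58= 1073 + 13/29= 1073.45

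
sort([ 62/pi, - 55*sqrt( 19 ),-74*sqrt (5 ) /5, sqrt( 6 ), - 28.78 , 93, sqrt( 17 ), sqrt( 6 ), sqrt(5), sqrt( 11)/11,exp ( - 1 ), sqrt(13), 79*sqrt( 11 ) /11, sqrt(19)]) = [ - 55  *sqrt( 19), - 74*sqrt(5) /5,-28.78,sqrt(11 ) /11, exp(  -  1), sqrt (5 ), sqrt (6 ), sqrt(6 ),  sqrt(13 ),sqrt (17 ), sqrt(19 ), 62/pi , 79 * sqrt(11) /11,93 ] 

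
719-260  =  459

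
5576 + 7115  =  12691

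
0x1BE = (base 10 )446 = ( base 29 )fb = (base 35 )CQ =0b110111110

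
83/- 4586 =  - 83/4586=- 0.02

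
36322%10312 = 5386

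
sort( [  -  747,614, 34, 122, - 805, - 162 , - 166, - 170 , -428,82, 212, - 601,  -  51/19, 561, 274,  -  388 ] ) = [ - 805,- 747, - 601,-428,-388, - 170, - 166,  -  162, - 51/19, 34,82  ,  122, 212, 274, 561, 614]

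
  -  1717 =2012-3729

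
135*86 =11610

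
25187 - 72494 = - 47307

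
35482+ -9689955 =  - 9654473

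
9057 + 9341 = 18398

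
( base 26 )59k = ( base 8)7062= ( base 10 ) 3634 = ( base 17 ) c9d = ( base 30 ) 414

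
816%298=220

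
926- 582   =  344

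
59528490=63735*934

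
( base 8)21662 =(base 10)9138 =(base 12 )5356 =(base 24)FKI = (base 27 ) cec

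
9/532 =9/532 = 0.02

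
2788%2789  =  2788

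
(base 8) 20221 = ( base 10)8337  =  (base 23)fhb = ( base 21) IJ0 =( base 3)102102210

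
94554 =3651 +90903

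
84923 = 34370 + 50553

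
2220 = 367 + 1853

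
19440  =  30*648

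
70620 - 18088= 52532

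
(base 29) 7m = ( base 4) 3201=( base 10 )225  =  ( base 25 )90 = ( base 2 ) 11100001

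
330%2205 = 330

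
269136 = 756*356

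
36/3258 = 2/181  =  0.01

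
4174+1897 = 6071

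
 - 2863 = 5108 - 7971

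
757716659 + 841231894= 1598948553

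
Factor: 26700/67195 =2^2*3^1 *5^1  *  151^ ( - 1 ) = 60/151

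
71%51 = 20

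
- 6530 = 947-7477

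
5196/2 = 2598 = 2598.00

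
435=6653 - 6218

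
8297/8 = 8297/8 = 1037.12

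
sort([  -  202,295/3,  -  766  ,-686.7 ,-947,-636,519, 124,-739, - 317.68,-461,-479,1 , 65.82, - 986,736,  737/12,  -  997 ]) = [-997,  -  986,- 947, - 766, - 739, - 686.7, - 636, - 479, - 461, - 317.68 , - 202,1,737/12,65.82, 295/3, 124, 519 , 736 ]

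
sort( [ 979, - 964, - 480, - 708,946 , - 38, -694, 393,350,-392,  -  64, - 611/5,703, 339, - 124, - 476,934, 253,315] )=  [ - 964, - 708 , - 694,-480 ,  -  476,  -  392, - 124, - 611/5, - 64, - 38,253, 315,339,350,393,703,934,  946, 979 ]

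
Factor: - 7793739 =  -3^6*10691^1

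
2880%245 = 185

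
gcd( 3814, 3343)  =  1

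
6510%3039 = 432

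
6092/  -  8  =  -762+1/2 = - 761.50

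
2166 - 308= 1858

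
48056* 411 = 19751016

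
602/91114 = 301/45557 =0.01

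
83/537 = 83/537 = 0.15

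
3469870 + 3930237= 7400107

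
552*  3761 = 2076072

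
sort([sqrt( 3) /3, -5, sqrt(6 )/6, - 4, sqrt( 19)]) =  [ - 5,-4,sqrt( 6)/6, sqrt( 3 ) /3,  sqrt(19) ] 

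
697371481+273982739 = 971354220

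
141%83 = 58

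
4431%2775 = 1656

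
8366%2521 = 803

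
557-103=454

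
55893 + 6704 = 62597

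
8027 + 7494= 15521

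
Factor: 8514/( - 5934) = - 33/23 = -3^1*11^1 * 23^(-1 )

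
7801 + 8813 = 16614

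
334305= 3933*85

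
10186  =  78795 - 68609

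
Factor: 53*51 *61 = 164883 = 3^1*17^1 *53^1*61^1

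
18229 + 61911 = 80140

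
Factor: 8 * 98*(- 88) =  - 2^7 * 7^2 * 11^1 = - 68992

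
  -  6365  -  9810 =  - 16175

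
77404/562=137 + 205/281= 137.73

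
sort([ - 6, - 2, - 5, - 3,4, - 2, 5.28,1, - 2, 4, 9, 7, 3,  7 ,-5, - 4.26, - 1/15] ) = [- 6, - 5, - 5, - 4.26, - 3 ,-2, - 2,  -  2  ,-1/15, 1, 3, 4, 4, 5.28,7,7,9 ]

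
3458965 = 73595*47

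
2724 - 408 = 2316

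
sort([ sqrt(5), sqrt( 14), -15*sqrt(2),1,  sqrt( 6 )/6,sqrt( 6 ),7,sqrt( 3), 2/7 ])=[ - 15*sqrt(2),  2/7,  sqrt( 6)/6 , 1, sqrt (3), sqrt( 5 ),sqrt (6 ),  sqrt( 14 ), 7] 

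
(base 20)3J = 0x4F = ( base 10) 79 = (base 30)2j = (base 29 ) 2l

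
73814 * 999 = 73740186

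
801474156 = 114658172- - 686815984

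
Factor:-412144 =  - 2^4*25759^1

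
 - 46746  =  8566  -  55312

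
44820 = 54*830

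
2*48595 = 97190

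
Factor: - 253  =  -11^1*23^1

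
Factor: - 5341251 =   -  3^1 * 443^1*4019^1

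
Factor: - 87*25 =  - 2175 = - 3^1*5^2 * 29^1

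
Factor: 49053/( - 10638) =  - 83/18 = -  2^( - 1 )*3^(-2)*83^1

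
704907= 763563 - 58656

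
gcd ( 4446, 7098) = 78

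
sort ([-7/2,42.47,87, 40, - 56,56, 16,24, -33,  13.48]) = [-56, - 33,-7/2 , 13.48,16 , 24, 40, 42.47,56,  87 ] 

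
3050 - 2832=218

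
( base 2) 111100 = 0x3C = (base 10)60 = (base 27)26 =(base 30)20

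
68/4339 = 68/4339 = 0.02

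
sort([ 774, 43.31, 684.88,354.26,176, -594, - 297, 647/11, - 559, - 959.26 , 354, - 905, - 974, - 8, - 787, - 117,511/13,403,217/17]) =[ - 974 , - 959.26, - 905, - 787, - 594, - 559, - 297, - 117,-8 , 217/17, 511/13,43.31, 647/11,  176, 354,354.26, 403, 684.88, 774 ] 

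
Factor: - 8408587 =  - 11^1*109^1 * 7013^1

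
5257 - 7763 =-2506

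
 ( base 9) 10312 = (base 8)15237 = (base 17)169F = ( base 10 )6815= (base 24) BJN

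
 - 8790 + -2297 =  - 11087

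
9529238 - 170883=9358355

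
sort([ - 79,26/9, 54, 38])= [-79,26/9 , 38,54 ]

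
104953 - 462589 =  - 357636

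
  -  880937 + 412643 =-468294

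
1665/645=2 + 25/43=2.58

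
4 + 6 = 10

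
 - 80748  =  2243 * ( - 36 )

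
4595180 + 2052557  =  6647737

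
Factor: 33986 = 2^1*16993^1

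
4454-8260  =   - 3806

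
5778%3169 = 2609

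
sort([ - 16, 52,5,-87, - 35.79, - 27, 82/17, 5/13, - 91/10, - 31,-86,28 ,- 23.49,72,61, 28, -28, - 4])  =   [ - 87, -86, - 35.79, - 31, - 28,-27,-23.49, - 16, - 91/10,-4, 5/13,82/17,5,28,28 , 52, 61,72]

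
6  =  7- 1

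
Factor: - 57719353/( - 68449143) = 3^( - 1) * 7^(-1 )*67^ (-1)*  199^1*48649^( - 1) *290047^1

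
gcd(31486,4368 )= 182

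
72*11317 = 814824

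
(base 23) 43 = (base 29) 38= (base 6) 235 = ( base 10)95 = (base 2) 1011111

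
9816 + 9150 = 18966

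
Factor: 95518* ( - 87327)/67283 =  - 8341300386/67283 = -2^1*3^2*31^1*61^( - 1) * 163^1*293^1* 313^1*1103^( - 1 )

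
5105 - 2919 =2186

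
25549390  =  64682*395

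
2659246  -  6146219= -3486973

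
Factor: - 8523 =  - 3^2 * 947^1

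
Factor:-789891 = -3^1*281^1 *937^1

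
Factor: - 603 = -3^2*67^1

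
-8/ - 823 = 8/823 = 0.01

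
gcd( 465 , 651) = 93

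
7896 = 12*658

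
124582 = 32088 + 92494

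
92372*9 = 831348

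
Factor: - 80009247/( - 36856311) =26669749/12285437  =  19^1*61^1*401^(  -  1 )*23011^1*30637^( - 1 ) 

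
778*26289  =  20452842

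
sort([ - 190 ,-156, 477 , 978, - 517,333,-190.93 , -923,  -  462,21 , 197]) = [-923, -517,-462,- 190.93 ,-190, - 156,21,197,333, 477,978]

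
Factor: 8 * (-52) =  - 2^5*13^1 = -416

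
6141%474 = 453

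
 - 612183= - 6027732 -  - 5415549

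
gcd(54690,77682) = 6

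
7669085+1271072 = 8940157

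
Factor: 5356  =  2^2*  13^1*103^1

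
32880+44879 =77759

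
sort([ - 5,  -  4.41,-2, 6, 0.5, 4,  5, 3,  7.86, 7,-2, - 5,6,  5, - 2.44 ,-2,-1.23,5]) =[ - 5, - 5, - 4.41, - 2.44,-2,- 2, - 2,-1.23, 0.5,3, 4,5,5, 5,  6,6,7,7.86]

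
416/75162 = 208/37581 = 0.01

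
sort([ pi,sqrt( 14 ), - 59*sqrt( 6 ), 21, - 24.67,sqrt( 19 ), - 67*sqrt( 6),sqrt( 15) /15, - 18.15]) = [ - 67*sqrt( 6 ),-59*sqrt( 6 ), - 24.67,  -  18.15 , sqrt( 15)/15, pi,  sqrt( 14), sqrt(19) , 21]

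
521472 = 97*5376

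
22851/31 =737+ 4/31=737.13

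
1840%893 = 54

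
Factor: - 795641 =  - 7^1*11^1 * 10333^1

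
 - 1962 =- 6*327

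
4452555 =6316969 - 1864414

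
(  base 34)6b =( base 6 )555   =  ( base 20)af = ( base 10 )215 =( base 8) 327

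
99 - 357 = -258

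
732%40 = 12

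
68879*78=5372562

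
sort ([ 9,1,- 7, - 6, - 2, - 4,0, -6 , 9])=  [ -7,  -  6, - 6, - 4,  -  2, 0, 1, 9, 9 ]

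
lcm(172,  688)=688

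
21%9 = 3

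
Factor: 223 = 223^1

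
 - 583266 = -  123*4742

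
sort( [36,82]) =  [36, 82]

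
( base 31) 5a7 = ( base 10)5122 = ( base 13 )2440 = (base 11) 3937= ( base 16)1402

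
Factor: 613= 613^1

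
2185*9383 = 20501855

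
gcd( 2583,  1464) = 3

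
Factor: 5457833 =17^1 * 37^1* 8677^1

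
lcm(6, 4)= 12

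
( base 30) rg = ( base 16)33A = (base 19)259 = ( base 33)p1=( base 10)826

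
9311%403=42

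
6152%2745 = 662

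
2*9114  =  18228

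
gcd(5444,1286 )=2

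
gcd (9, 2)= 1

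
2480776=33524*74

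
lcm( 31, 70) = 2170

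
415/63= 415/63 = 6.59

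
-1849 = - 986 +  - 863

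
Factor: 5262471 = 3^2*584719^1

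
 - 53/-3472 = 53/3472=   0.02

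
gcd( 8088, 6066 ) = 2022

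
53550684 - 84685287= -31134603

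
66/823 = 66/823 =0.08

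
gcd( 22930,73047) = 1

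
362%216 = 146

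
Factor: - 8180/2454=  - 10/3 = - 2^1  *3^( - 1)*5^1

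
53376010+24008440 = 77384450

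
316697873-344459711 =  - 27761838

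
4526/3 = 1508+ 2/3=1508.67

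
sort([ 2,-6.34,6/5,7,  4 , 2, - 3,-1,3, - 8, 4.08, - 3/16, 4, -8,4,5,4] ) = [ - 8,-8,- 6.34,-3, - 1, - 3/16, 6/5,2,2,3,4,4,  4,4, 4.08,5,  7 ]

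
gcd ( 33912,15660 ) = 108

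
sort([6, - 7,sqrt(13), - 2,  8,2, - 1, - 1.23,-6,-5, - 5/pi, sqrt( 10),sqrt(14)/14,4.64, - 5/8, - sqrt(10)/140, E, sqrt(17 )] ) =[ - 7, - 6, - 5,- 2,-5/pi, - 1.23 , - 1 , - 5/8,-sqrt (10)/140,sqrt(14 )/14,2, E, sqrt(10),sqrt(13), sqrt(17),4.64,6 , 8 ]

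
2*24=48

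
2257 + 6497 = 8754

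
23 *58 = 1334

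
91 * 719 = 65429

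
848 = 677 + 171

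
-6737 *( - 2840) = 19133080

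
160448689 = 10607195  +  149841494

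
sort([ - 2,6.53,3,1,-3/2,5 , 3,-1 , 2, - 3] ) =[  -  3, - 2,-3/2, - 1,1,2,3,3,5,6.53 ]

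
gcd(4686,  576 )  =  6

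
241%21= 10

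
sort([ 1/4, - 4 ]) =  [ - 4, 1/4 ] 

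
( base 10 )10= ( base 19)a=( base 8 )12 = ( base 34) a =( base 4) 22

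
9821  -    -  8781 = 18602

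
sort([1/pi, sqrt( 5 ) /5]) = [ 1/pi, sqrt(5 )/5 ]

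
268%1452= 268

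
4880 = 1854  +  3026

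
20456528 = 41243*496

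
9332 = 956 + 8376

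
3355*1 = 3355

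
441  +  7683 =8124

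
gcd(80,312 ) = 8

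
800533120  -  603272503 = 197260617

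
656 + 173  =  829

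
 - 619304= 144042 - 763346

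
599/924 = 599/924= 0.65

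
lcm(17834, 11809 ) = 873866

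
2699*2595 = 7003905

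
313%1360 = 313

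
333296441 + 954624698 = 1287921139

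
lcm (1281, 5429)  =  114009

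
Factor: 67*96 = 6432  =  2^5*3^1*  67^1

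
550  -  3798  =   - 3248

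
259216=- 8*( - 32402)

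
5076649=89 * 57041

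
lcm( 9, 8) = 72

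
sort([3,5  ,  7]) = [ 3,5,7 ] 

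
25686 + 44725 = 70411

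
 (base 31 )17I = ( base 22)2a8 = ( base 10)1196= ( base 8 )2254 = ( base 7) 3326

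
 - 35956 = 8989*(  -  4 )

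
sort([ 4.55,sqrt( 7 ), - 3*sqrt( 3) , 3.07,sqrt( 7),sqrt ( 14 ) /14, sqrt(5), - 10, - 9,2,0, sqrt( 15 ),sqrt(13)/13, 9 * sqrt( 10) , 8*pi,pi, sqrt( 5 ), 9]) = [ - 10, - 9, - 3*sqrt(3), 0 , sqrt(14)/14,sqrt (13 )/13, 2, sqrt( 5) , sqrt(5),sqrt(7), sqrt( 7 ), 3.07,pi, sqrt ( 15),4.55,9, 8*pi, 9*sqrt(10)] 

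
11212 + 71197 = 82409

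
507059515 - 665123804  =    -  158064289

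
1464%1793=1464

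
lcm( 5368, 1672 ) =101992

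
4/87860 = 1/21965= 0.00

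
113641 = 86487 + 27154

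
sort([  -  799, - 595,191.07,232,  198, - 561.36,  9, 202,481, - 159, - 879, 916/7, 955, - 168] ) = [ - 879, - 799, - 595, - 561.36,-168, - 159,  9,916/7,191.07, 198,202, 232, 481,955]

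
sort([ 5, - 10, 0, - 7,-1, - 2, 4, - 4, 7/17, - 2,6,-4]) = [-10,- 7, - 4, - 4,-2, - 2, - 1, 0,  7/17 , 4,5,6 ] 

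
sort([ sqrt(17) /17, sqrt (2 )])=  [sqrt(17)/17, sqrt( 2) ]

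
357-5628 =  - 5271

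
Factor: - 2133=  - 3^3*79^1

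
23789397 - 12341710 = 11447687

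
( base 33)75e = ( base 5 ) 222202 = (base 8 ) 17172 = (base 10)7802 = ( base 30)8k2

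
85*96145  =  8172325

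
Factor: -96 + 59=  -37 = -  37^1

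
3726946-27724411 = - 23997465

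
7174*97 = 695878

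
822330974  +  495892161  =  1318223135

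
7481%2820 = 1841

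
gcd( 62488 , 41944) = 856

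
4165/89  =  46 + 71/89 = 46.80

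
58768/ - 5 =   -  11754+2/5 =- 11753.60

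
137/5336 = 137/5336= 0.03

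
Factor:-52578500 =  - 2^2* 5^3*13^1*8089^1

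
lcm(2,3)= 6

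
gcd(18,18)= 18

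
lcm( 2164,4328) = 4328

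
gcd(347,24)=1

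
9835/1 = 9835 = 9835.00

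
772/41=18 + 34/41  =  18.83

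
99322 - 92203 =7119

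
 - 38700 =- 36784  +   - 1916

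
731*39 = 28509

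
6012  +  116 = 6128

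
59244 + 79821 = 139065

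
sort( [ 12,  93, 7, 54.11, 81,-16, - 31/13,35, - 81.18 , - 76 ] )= [ - 81.18,-76, - 16, - 31/13, 7,12,35,54.11,81, 93 ] 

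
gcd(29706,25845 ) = 3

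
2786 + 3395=6181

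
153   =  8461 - 8308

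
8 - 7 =1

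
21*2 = 42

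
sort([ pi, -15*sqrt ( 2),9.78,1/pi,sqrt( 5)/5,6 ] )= [-15 *sqrt(2 ),1/pi,sqrt(5)/5 , pi, 6,9.78 ] 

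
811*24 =19464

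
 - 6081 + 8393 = 2312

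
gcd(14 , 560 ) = 14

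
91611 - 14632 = 76979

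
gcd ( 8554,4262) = 2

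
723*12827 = 9273921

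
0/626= 0 = 0.00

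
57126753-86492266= - 29365513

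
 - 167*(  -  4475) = 747325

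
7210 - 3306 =3904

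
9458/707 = 13 + 267/707 = 13.38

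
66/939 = 22/313 = 0.07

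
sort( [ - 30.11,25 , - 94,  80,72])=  [ - 94, - 30.11,25, 72,80]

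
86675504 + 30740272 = 117415776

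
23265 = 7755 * 3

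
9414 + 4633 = 14047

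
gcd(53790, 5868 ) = 978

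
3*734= 2202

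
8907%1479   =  33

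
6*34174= 205044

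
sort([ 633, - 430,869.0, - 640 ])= [-640, - 430, 633, 869.0]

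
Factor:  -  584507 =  - 7^1*11^1*7591^1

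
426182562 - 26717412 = 399465150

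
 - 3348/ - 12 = 279/1 = 279.00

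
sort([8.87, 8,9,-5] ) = [ - 5, 8, 8.87, 9 ]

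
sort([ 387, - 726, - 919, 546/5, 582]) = [-919, -726,546/5, 387, 582] 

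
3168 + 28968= 32136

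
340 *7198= 2447320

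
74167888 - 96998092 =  - 22830204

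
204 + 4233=4437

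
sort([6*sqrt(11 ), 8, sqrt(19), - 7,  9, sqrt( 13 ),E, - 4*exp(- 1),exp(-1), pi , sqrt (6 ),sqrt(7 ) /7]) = [ - 7,-4  *  exp ( - 1),exp( - 1),sqrt(7 ) /7, sqrt( 6),  E,pi, sqrt(13),  sqrt(19) , 8,9,6*sqrt( 11) ]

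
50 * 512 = 25600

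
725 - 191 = 534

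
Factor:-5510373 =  - 3^1*11^1*37^1*4513^1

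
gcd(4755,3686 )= 1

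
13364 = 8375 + 4989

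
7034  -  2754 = 4280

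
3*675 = 2025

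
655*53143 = 34808665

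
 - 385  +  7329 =6944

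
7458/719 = 10  +  268/719 = 10.37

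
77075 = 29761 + 47314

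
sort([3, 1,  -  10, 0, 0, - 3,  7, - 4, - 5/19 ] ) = [  -  10  , - 4,-3 , - 5/19,0, 0 , 1, 3,7]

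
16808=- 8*(-2101) 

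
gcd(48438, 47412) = 54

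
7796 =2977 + 4819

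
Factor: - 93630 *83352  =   - 7804247760=- 2^4 *3^2 *5^1*23^1*151^1* 3121^1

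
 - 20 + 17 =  - 3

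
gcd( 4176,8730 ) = 18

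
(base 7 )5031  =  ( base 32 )1M9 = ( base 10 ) 1737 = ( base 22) 3CL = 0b11011001001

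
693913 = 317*2189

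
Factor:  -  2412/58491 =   -  2^2*97^(-1) = - 4/97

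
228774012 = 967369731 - 738595719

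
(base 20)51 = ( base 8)145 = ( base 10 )101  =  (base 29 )3E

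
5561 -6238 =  - 677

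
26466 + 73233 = 99699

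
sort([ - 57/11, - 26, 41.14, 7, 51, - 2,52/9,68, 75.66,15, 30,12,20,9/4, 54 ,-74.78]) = [ - 74.78, - 26,-57/11,  -  2,  9/4,52/9,7 , 12, 15,20, 30,41.14,51, 54,68, 75.66]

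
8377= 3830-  - 4547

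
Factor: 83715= 3^1*5^1*5581^1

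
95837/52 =95837/52  =  1843.02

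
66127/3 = 22042 + 1/3= 22042.33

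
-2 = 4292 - 4294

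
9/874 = 9/874 = 0.01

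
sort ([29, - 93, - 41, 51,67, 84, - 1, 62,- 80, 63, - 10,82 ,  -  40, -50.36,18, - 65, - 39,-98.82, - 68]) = [ - 98.82, - 93,-80, - 68, - 65, - 50.36, - 41,-40, - 39,-10, - 1, 18, 29, 51,62, 63, 67,82,84 ]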